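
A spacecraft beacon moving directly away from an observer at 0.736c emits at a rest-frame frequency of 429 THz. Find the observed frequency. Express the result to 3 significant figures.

Relativistic Doppler (source moving away): f_obs = f_src · √((1−β)/(1+β)).
With β = 0.736: factor = √(0.264/1.736) = 0.38997.
f_obs = 429 × 0.38997 = 167 THz.

167 THz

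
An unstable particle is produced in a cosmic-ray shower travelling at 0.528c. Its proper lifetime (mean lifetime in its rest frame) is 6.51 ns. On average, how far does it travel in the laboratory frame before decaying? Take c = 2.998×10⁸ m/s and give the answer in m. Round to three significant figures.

1.21 m

β² = 0.278784, so γ = 1/√0.721216 = 1.1775.
Lab-frame lifetime: Δt = γτ = 1.1775 × 6.51 ns = 7.6655 ns.
Distance: d = vΔt = 0.528 × 2.998×10⁸ m/s × 7.6655×10^-9 s = 1.21 m.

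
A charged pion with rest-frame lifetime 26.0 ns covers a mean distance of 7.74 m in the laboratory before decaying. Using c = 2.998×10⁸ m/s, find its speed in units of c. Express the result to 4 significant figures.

Let x = d/(cτ) = 7.740 m / (2.998×10⁸ m/s × 2.600×10^-8 s) = 0.99297. Since d = βγcτ, x = βγ = β/√(1−β²).
Solving: β² = x²/(1+x²) = 0.985989/1.985989 = 0.496473, so β = 0.7046.

0.7046c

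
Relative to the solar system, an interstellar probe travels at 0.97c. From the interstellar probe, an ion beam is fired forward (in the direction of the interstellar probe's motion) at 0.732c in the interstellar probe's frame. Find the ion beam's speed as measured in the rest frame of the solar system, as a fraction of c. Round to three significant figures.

0.995c

Relativistic velocity addition: u = (u' + v)/(1 + u'v/c²), with u' = 0.732c and v = 0.97c.
Numerator: 0.732 + 0.97 = 1.702. Denominator: 1 + (0.732)(0.97) = 1.71004.
u = 1.702/1.71004 = 0.9953, so the speed is 0.995c.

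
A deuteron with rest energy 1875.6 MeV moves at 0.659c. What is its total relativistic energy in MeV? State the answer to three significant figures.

γ = 1/√(1 − β²) = 1/√(1 − 0.434281) = 1/√0.565719 = 1/0.752143 = 1.3295.
Total energy: E = γmc² = 1.3295 × 1875.6 MeV = 2490 MeV.

2490 MeV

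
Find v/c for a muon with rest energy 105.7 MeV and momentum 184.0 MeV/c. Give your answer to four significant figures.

βγ = pc/(mc²) = 184.0/105.7 = 1.7408.
Since γ² = 1 + (βγ)² = 4.03038, γ = √4.03038 = 2.00758, and β = (βγ)/γ = 1.7408/2.00758 = 0.8671.

0.8671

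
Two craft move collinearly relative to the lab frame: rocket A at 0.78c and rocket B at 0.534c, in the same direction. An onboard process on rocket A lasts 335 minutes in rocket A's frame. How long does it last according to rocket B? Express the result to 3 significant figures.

Transform rocket A's velocity into rocket B's frame: (0.78 − 0.534)/(1 − 0.78·0.534) = 0.246/0.58348, so the relative speed is 0.42161c.
γ for this relative speed: γ = 1/√(1 − 0.177755) = 1.1028.
Rocket A's interval is proper; time dilation gives Δt_B = γΔτ = 1.1028 × 335 minutes = 369 minutes.

369 minutes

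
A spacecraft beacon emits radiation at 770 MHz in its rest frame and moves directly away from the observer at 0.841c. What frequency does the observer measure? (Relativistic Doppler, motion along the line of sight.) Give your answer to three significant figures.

226 MHz

Relativistic Doppler (source moving away): f_obs = f_src · √((1−β)/(1+β)).
With β = 0.841: factor = √(0.159/1.841) = 0.29388.
f_obs = 770 × 0.29388 = 226 MHz.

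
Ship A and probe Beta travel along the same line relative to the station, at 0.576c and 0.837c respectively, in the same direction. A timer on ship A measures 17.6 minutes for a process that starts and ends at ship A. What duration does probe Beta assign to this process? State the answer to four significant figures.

20.38 minutes

Transform ship A's velocity into probe Beta's frame: (0.576 − 0.837)/(1 − 0.576·0.837) = −0.261/0.517888, so the relative speed is 0.50397c.
At |u| = 0.50397c, γ = (1 − 0.253986)^(−1/2) = 1.1578.
Ship A's interval is proper; time dilation gives Δt_B = γΔτ = 1.1578 × 17.6 minutes = 20.38 minutes.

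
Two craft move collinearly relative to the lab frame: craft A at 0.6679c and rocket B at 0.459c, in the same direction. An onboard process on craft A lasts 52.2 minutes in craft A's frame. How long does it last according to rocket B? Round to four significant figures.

54.74 minutes

Transform craft A's velocity into rocket B's frame: (0.6679 − 0.459)/(1 − 0.6679·0.459) = 0.2089/0.6934339, so the relative speed is 0.30125c.
γ for this relative speed: γ = 1/√(1 − 0.0907516) = 1.0487.
Craft A's interval is proper; time dilation gives Δt_B = γΔτ = 1.0487 × 52.2 minutes = 54.74 minutes.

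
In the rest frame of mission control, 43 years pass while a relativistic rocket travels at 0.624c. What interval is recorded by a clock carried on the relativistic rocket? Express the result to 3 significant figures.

33.6 years

With β = 0.624, γ = 1/√(1 − 0.624²) = 1/√0.610624 = 1.2797.
The moving clock records proper time: Δτ = Δt/γ = 43/1.2797 = 33.6 years.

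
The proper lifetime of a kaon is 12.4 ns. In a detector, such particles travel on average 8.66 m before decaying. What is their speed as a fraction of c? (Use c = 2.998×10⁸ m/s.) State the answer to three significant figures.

0.919c

Let x = d/(cτ) = 8.660 m / (2.998×10⁸ m/s × 1.240×10^-8 s) = 2.3295. Since d = βγcτ, x = βγ = β/√(1−β²).
Solving: β² = x²/(1+x²) = 5.42657/6.42657 = 0.844396, so β = 0.919.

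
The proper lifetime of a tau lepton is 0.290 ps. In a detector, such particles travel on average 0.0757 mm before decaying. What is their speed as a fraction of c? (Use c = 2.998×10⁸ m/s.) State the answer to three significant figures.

0.657c

Lab distance = (lab lifetime)·v = γτ·βc, so βγ = d/(cτ) = 7.570×10^-5/(2.998×10⁸ × 2.900×10^-13) = 0.8707.
With βγ = 0.8707: γ² = 1 + (βγ)² = 1.758118, and β = (βγ)/γ = 0.8707/1.32594 = 0.657.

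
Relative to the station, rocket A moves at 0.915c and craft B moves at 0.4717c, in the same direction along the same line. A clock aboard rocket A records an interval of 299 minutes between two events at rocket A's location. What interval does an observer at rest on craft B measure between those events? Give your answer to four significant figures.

The velocity of rocket A relative to craft B is (0.915 − 0.4717)c / (1 − 0.915×0.4717) = 0.77992c; relative speed 0.77992c.
At |u| = 0.77992c, γ = (1 − 0.608275)^(−1/2) = 1.5978.
Rocket A's interval is proper; time dilation gives Δt_B = γΔτ = 1.5978 × 299 minutes = 477.7 minutes.

477.7 minutes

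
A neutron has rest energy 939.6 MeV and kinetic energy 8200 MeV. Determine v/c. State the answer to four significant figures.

K = (γ−1)mc², so γ = 1 + 8200/939.6 = 9.7271.
Then v/c = √(1 − γ⁻²) = √(1 − 0.010569) = √0.989431 = 0.9947.

0.9947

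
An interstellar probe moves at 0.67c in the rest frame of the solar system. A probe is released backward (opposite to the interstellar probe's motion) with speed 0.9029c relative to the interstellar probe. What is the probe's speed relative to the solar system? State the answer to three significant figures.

0.590c

In units of c, u = (u' + v)/(1 + u'v) with u' = −0.9029 and v = 0.67.
Numerator: −0.9029 + 0.67 = −0.2329. Denominator: 1 + (−0.9029)(0.67) = 0.395057.
u = −0.2329/0.395057 = −0.58954, so the speed is 0.590c.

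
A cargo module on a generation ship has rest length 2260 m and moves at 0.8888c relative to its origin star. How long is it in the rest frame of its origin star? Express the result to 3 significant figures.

1040 m

γ = 1/√(1 − β²) = 1/√(1 − 0.78996544) = 1/√0.21003456 = 1/0.458295 = 2.182.
Along the direction of motion the measured length is L₀/γ = 2260/2.182 = 1040 m.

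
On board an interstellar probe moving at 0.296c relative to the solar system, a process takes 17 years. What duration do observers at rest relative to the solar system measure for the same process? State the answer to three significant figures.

Lorentz factor: γ = (1 − 0.087616)^(−1/2) = 1.0469.
The onboard clock measures proper time, so the interval in the rest frame of the solar system is dilated: Δt = γ·Δτ = 1.0469 × 17 years = 17.8 years.

17.8 years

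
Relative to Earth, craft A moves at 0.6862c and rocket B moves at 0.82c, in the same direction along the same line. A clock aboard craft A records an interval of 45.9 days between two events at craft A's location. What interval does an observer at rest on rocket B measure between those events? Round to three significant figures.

The velocity of craft A relative to rocket B is (0.6862 − 0.82)c / (1 − 0.6862×0.82) = −0.30596c; relative speed 0.30596c.
γ for this relative speed: γ = 1/√(1 − 0.0936115) = 1.0504.
Craft A's interval is proper; time dilation gives Δt_B = γΔτ = 1.0504 × 45.9 days = 48.2 days.

48.2 days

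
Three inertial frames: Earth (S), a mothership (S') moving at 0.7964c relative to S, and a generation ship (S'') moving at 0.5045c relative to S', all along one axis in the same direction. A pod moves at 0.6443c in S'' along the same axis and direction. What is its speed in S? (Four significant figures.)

First combine the pod and generation ship (S''→S'): u₁ = (0.6443 + 0.5045)/(1 + 0.6443×0.5045) = 1.1488/1.32504935 = 0.86699.
Then combine with the mothership (S'→S): u = (0.86699 + 0.7964)/(1 + 0.86699×0.7964) = 1.66339/1.690470836 = 0.98398.

0.9840c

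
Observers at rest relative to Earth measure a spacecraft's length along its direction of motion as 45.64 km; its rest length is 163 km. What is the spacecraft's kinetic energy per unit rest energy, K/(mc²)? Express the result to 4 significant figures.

2.571

From L = L₀/γ: γ = 163/45.64 = 3.57143.
K/(mc²) = γ − 1 = 3.57143 − 1 = 2.571.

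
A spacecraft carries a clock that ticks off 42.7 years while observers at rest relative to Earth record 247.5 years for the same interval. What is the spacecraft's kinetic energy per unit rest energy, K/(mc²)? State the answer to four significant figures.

From Δt = γΔτ: γ = 247.5/42.7 = 5.79625.
K/(mc²) = γ − 1 = 5.79625 − 1 = 4.796.

4.796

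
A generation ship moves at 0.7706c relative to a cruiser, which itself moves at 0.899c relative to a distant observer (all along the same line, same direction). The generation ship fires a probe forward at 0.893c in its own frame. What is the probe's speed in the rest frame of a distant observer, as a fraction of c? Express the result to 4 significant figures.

First combine the probe and generation ship (S''→S'): u₁ = (0.893 + 0.7706)/(1 + 0.893×0.7706) = 1.6636/1.6881458 = 0.98546.
Then combine with the cruiser (S'→S): u = (0.98546 + 0.899)/(1 + 0.98546×0.899) = 1.88446/1.88592854 = 0.99922.

0.9992c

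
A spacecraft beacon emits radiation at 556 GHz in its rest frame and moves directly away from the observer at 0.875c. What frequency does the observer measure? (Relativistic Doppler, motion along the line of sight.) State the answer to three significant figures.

Relativistic Doppler (source moving away): f_obs = f_src · √((1−β)/(1+β)).
With β = 0.875: factor = √(0.125/1.875) = 0.2582.
f_obs = 556 × 0.2582 = 144 GHz.

144 GHz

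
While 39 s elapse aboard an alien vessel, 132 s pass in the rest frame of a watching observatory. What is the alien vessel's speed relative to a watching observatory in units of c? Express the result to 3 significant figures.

0.955c

γ = Δt/Δτ = 132/39 = 3.3846.
β = √(1 − 1/γ²) = √(1 − 0.0872942) = √0.9127058 = 0.955.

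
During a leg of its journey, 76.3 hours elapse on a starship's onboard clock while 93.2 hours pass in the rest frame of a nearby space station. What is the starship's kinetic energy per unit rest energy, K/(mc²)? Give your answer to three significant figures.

γ = Δt/Δτ = 93.2/76.3 = 1.22149.
K/(mc²) = γ − 1 = 1.22149 − 1 = 0.221.

0.221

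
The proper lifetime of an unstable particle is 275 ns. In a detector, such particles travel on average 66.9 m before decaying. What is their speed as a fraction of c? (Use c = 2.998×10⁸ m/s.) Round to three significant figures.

0.630c

Let x = d/(cτ) = 66.90 m / (2.998×10⁸ m/s × 2.750×10^-7 s) = 0.81145. Since d = βγcτ, x = βγ = β/√(1−β²).
Solving: β² = x²/(1+x²) = 0.658451/1.658451 = 0.397028, so β = 0.630.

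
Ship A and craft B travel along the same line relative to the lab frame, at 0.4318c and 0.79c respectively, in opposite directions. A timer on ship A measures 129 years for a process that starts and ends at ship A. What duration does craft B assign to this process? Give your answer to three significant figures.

The velocity of ship A relative to craft B is (0.4318 + 0.79)c / (1 + 0.4318×0.79) = 0.91103c; relative speed 0.91103c.
At |u| = 0.91103c, γ = (1 − 0.829976)^(−1/2) = 2.4252.
The clock on ship A records proper time, so craft B measures Δt = γΔτ = 2.4252 × 129 = 313 years.

313 years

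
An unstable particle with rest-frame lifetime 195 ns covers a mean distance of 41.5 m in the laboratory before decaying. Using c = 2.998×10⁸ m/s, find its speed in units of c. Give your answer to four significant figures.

d = βγcτ ⇒ βγ = d/(cτ) = 41.50 m / (58.461 m) = 0.70987.
β = (βγ)/√(1+(βγ)²) = 0.70987/√1.503915 = 0.5789.

0.5789c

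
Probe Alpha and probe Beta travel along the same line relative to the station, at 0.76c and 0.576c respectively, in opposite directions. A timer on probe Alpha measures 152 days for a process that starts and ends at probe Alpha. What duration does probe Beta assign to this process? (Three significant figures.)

The velocity of probe Alpha relative to probe Beta is (0.76 + 0.576)c / (1 + 0.76×0.576) = 0.92922c; relative speed 0.92922c.
γ for this relative speed: γ = 1/√(1 − 0.86345) = 2.7062.
The clock on probe Alpha records proper time, so probe Beta measures Δt = γΔτ = 2.7062 × 152 = 411 days.

411 days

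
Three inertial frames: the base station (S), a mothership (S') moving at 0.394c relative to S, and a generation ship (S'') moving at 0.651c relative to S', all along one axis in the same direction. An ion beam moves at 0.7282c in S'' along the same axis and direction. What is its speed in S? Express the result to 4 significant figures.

0.9715c

Compose velocities in two stages. Stage 1 (into S'): u₁ = (0.7282+0.651)/(1+0.7282×0.651) = 0.93565.
Stage 2 (into S): u = (0.93565+0.394)/(1+0.93565×0.394) = 0.97151, so the speed is 0.9715c.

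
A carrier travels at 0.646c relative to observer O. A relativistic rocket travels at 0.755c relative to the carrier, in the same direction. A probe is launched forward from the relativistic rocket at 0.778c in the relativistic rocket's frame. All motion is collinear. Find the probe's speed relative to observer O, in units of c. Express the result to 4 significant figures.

0.9925c

Apply u = (u'+v)/(1+u'v) twice. Probe in the carrier frame: (0.778+0.755)/(1+0.778·0.755) = 1.533/1.58739 = 0.96574c.
That velocity, transformed to the rest frame of observer O: (0.96574+0.646)/(1+0.96574·0.646) = 1.61174/1.62386804 = 0.99253c.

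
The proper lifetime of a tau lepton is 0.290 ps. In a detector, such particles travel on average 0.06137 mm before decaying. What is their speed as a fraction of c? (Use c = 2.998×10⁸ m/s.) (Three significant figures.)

Let x = d/(cτ) = 6.137×10^-5 m / (2.998×10⁸ m/s × 2.900×10^-13 s) = 0.70587. Since d = βγcτ, x = βγ = β/√(1−β²).
Solving: β² = x²/(1+x²) = 0.498252/1.498252 = 0.332556, so β = 0.577.

0.577c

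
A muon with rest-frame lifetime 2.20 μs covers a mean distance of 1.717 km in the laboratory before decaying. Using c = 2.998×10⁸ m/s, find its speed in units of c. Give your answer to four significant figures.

0.9335c

d = βγcτ ⇒ βγ = d/(cτ) = 1717 m / (659.56 m) = 2.6033.
β = (βγ)/√(1+(βγ)²) = 2.6033/√7.77717 = 0.9335.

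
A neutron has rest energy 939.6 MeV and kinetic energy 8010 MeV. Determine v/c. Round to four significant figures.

0.9945

K = (γ−1)mc², so γ = 1 + 8010/939.6 = 9.5249.
Then v/c = √(1 − γ⁻²) = √(1 − 0.0110225) = √0.9889775 = 0.9945.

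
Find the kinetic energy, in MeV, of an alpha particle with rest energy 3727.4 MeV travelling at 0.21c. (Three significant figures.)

85.0 MeV

With β = 0.21, γ = 1/√(1 − 0.21²) = 1/√0.9559 = 1.022807.
Kinetic energy: K = (γ − 1)mc² = (1.022807 − 1) × 3727.4 MeV = 0.022807 × 3727.4 = 85.0 MeV.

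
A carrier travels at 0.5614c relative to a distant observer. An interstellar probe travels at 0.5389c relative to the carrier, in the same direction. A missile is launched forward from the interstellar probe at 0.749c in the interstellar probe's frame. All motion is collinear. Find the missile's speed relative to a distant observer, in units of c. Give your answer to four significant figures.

Compose velocities in two stages. Stage 1 (into S'): u₁ = (0.749+0.5389)/(1+0.749×0.5389) = 0.91755.
Stage 2 (into S): u = (0.91755+0.5614)/(1+0.91755×0.5614) = 0.97613, so the speed is 0.9761c.

0.9761c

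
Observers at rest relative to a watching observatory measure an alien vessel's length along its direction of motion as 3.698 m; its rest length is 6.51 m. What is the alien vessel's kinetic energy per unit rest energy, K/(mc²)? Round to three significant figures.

0.760

From L = L₀/γ: γ = 6.51/3.698 = 1.76041.
K/(mc²) = γ − 1 = 1.76041 − 1 = 0.760.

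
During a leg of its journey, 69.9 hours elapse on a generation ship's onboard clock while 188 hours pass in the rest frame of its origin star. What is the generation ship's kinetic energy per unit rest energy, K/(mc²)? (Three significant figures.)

1.69

γ = Δt/Δτ = 188/69.9 = 2.68956.
K/(mc²) = γ − 1 = 2.68956 − 1 = 1.69.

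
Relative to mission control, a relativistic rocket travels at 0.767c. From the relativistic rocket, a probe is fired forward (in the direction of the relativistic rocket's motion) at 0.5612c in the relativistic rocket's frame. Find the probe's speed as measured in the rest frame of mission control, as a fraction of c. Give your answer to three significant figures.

In units of c, u = (u' + v)/(1 + u'v) with u' = 0.5612 and v = 0.767.
Numerator: 0.5612 + 0.767 = 1.3282. Denominator: 1 + (0.5612)(0.767) = 1.4304404.
u = 1.3282/1.4304404 = 0.92853, so the speed is 0.929c.

0.929c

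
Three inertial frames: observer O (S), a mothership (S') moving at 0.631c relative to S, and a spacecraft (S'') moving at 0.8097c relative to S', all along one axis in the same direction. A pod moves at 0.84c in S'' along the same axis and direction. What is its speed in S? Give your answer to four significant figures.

0.9959c

Apply u = (u'+v)/(1+u'v) twice. Pod in the mothership frame: (0.84+0.8097)/(1+0.84·0.8097) = 1.6497/1.680148 = 0.98188c.
That velocity, transformed to the rest frame of observer O: (0.98188+0.631)/(1+0.98188·0.631) = 1.61288/1.61956628 = 0.99587c.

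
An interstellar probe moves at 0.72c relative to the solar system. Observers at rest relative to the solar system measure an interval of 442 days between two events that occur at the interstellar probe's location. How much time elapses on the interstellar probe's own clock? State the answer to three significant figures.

With β = 0.72, γ = 1/√(1 − 0.72²) = 1/√0.4816 = 1.441.
The moving clock records proper time: Δτ = Δt/γ = 442/1.441 = 307 days.

307 days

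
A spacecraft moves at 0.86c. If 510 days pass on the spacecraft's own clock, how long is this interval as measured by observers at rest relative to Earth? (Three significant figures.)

γ = 1/√(1 − β²) = 1/√(1 − 0.7396) = 1/√0.2604 = 1/0.510294 = 1.9597.
The onboard clock measures proper time, so the interval in the rest frame of Earth is dilated: Δt = γ·Δτ = 1.9597 × 510 days = 999 days.

999 days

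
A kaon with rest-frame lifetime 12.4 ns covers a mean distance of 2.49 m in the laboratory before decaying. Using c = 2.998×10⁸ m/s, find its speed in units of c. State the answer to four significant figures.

Lab distance = (lab lifetime)·v = γτ·βc, so βγ = d/(cτ) = 2.490/(2.998×10⁸ × 1.240×10^-8) = 0.6698.
With βγ = 0.6698: γ² = 1 + (βγ)² = 1.448632, and β = (βγ)/γ = 0.6698/1.20359 = 0.5565.

0.5565c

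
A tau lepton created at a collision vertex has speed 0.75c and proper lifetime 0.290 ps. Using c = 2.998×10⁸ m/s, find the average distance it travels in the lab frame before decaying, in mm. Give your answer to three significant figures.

With β = 0.75, γ = 1/√(1 − 0.75²) = 1/√0.4375 = 1.5119.
Lab-frame lifetime: Δt = γτ = 1.5119 × 0.290 ps = 0.43845 ps.
Distance: d = vΔt = 0.75 × 2.998×10⁸ m/s × 4.3845×10^-13 s = 9.86×10^-5 m = 0.0986 mm.

0.0986 mm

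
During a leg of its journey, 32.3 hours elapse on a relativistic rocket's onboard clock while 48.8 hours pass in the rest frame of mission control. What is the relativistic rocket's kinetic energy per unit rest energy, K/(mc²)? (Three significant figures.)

The time-dilation ratio gives γ = 48.8/32.3 = 1.51084.
K/(mc²) = γ − 1 = 1.51084 − 1 = 0.511.

0.511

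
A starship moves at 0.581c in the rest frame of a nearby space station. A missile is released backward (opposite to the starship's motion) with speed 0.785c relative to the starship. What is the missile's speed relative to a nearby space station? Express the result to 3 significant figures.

0.375c

Relativistic velocity addition: u = (u' + v)/(1 + u'v/c²), with u' = −0.785c and v = 0.581c.
Numerator: −0.785 + 0.581 = −0.204. Denominator: 1 + (−0.785)(0.581) = 0.543915.
u = −0.204/0.543915 = −0.37506, so the speed is 0.375c.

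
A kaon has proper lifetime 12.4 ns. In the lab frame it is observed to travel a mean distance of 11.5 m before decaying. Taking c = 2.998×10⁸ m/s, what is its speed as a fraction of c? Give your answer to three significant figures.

d = βγcτ ⇒ βγ = d/(cτ) = 11.50 m / (3.71752 m) = 3.0935.
β = (βγ)/√(1+(βγ)²) = 3.0935/√10.56974 = 0.952.

0.952c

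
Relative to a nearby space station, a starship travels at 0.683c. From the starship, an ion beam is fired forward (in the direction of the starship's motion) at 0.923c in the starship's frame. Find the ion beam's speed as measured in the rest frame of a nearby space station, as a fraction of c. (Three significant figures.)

Relativistic velocity addition: u = (u' + v)/(1 + u'v/c²), with u' = 0.923c and v = 0.683c.
Numerator: 0.923 + 0.683 = 1.606. Denominator: 1 + (0.923)(0.683) = 1.630409.
u = 1.606/1.630409 = 0.98503, so the speed is 0.985c.

0.985c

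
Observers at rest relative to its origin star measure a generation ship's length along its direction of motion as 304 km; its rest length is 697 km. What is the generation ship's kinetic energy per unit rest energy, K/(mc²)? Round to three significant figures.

From L = L₀/γ: γ = 697/304 = 2.29276.
K/(mc²) = γ − 1 = 2.29276 − 1 = 1.29.

1.29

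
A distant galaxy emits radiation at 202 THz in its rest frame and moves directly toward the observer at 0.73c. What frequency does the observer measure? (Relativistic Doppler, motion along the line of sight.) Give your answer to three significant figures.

Relativistic Doppler (source moving toward): f_obs = f_src · √((1+β)/(1−β)).
With β = 0.73: factor = √(1.73/0.27) = 2.5313.
f_obs = 202 × 2.5313 = 511 THz.

511 THz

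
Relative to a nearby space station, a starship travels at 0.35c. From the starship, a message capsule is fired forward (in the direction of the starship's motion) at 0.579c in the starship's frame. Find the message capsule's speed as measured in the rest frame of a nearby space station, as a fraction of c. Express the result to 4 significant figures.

0.7725c

In units of c, u = (u' + v)/(1 + u'v) with u' = 0.579 and v = 0.35.
Numerator: 0.579 + 0.35 = 0.929. Denominator: 1 + (0.579)(0.35) = 1.20265.
u = 0.929/1.20265 = 0.77246, so the speed is 0.7725c.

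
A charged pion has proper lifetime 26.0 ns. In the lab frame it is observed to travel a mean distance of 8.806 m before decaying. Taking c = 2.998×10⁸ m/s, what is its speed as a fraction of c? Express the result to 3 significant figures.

0.749c

Lab distance = (lab lifetime)·v = γτ·βc, so βγ = d/(cτ) = 8.806/(2.998×10⁸ × 2.600×10^-8) = 1.1297.
With βγ = 1.1297: γ² = 1 + (βγ)² = 2.27622, and β = (βγ)/γ = 1.1297/1.50871 = 0.749.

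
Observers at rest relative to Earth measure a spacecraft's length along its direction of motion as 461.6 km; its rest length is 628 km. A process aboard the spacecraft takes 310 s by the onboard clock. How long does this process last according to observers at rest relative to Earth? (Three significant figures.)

From L = L₀/γ: γ = 628/461.6 = 1.36049.
The same γ dilates the second interval: 1.36049 × 310 s = 422 s.

422 s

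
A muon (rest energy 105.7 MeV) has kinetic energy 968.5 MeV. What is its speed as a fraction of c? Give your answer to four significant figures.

0.9951c

K = (γ−1)mc², so γ = 1 + 968.5/105.7 = 10.163.
Then v/c = √(1 − γ⁻²) = √(1 − 0.0096818) = √0.9903182 = 0.9951.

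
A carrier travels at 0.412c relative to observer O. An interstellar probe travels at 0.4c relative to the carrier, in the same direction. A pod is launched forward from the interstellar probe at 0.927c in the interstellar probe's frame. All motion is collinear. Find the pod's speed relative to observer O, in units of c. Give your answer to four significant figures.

0.9866c

First combine the pod and interstellar probe (S''→S'): u₁ = (0.927 + 0.4)/(1 + 0.927×0.4) = 1.327/1.3708 = 0.96805.
Then combine with the carrier (S'→S): u = (0.96805 + 0.412)/(1 + 0.96805×0.412) = 1.38005/1.3988366 = 0.98657.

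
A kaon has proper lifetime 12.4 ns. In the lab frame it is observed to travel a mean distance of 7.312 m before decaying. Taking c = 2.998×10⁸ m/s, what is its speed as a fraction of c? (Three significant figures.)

Lab distance = (lab lifetime)·v = γτ·βc, so βγ = d/(cτ) = 7.312/(2.998×10⁸ × 1.240×10^-8) = 1.9669.
With βγ = 1.9669: γ² = 1 + (βγ)² = 4.8687, and β = (βγ)/γ = 1.9669/2.20651 = 0.891.

0.891c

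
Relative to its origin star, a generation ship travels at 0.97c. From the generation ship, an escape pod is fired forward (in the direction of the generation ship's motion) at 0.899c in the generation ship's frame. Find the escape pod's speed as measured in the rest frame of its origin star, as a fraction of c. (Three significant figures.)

0.998c

In units of c, u = (u' + v)/(1 + u'v) with u' = 0.899 and v = 0.97.
Numerator: 0.899 + 0.97 = 1.869. Denominator: 1 + (0.899)(0.97) = 1.87203.
u = 1.869/1.87203 = 0.99838, so the speed is 0.998c.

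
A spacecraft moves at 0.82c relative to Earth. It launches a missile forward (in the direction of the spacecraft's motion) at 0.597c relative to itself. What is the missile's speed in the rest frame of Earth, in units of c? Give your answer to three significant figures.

0.951c

Relativistic velocity addition: u = (u' + v)/(1 + u'v/c²), with u' = 0.597c and v = 0.82c.
Numerator: 0.597 + 0.82 = 1.417. Denominator: 1 + (0.597)(0.82) = 1.48954.
u = 1.417/1.48954 = 0.9513, so the speed is 0.951c.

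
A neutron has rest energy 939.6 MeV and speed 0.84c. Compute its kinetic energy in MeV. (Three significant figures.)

γ = 1/√(1 − β²) = 1/√(1 − 0.7056) = 1/√0.2944 = 1.84302.
Kinetic energy: K = (γ − 1)mc² = (1.84302 − 1) × 939.6 MeV = 0.84302 × 939.6 = 792 MeV.

792 MeV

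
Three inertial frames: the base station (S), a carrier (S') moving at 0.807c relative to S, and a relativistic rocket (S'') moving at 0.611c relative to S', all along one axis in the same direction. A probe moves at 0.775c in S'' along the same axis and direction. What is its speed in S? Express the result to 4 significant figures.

0.9935c

Apply u = (u'+v)/(1+u'v) twice. Probe in the carrier frame: (0.775+0.611)/(1+0.775·0.611) = 1.386/1.473525 = 0.9406c.
That velocity, transformed to the rest frame of the base station: (0.9406+0.807)/(1+0.9406·0.807) = 1.7476/1.7590642 = 0.99348c.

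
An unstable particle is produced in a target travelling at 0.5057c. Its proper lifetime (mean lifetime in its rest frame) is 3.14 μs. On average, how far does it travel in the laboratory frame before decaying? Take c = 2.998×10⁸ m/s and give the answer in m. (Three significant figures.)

With β = 0.5057, γ = 1/√(1 − 0.5057²) = 1/√0.74426751 = 1.1591.
Lab-frame lifetime: Δt = γτ = 1.1591 × 3.14 μs = 3.6396 μs.
Distance: d = vΔt = 0.5057 × 2.998×10⁸ m/s × 3.6396×10^-6 s = 552 m.

552 m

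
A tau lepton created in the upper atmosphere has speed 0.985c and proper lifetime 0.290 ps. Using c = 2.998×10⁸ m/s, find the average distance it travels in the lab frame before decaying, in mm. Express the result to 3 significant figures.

γ = 1/√(1 − β²) = 1/√(1 − 0.970225) = 1/√0.029775 = 1/0.172554 = 5.7953.
Lab-frame lifetime: Δt = γτ = 5.7953 × 0.290 ps = 1.6806 ps.
Distance: d = vΔt = 0.985 × 2.998×10⁸ m/s × 1.6806×10^-12 s = 4.96×10^-4 m = 0.496 mm.

0.496 mm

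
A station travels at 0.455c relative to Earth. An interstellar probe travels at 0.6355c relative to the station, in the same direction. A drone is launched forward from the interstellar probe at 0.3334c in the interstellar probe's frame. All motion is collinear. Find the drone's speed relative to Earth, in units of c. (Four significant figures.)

Compose velocities in two stages. Stage 1 (into S'): u₁ = (0.3334+0.6355)/(1+0.3334×0.6355) = 0.7995.
Stage 2 (into S): u = (0.7995+0.455)/(1+0.7995×0.455) = 0.91987, so the speed is 0.9199c.

0.9199c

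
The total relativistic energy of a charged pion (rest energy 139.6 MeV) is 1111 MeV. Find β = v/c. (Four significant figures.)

0.9921

Total energy E = γmc² gives γ = 1111/139.6 = 7.9585.
Hence β = √(1 − 1/γ²) = √(1 − 0.0157884) = √0.9842116 = 0.9921.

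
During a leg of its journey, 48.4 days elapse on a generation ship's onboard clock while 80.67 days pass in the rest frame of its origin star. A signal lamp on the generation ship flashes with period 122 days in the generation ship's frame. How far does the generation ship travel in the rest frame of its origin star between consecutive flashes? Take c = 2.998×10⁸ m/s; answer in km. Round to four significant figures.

4.214×10^12 km

The time-dilation ratio gives γ = 80.67/48.4 = 1.66674.
β = √(1 − 1/γ²) = 0.80002. Lab-frame period = γτ = 1.66674×122 days = 203.34 days. Distance = βc × γτ = 0.80002 × 2.998×10⁸ m/s × 17568576 s = 4.2138×10^15 m = 4.214×10^12 km.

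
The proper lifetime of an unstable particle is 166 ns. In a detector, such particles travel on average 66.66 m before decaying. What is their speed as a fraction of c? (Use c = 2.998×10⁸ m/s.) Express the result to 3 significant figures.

0.801c

d = βγcτ ⇒ βγ = d/(cτ) = 66.66 m / (49.7668 m) = 1.3394.
β = (βγ)/√(1+(βγ)²) = 1.3394/√2.79399 = 0.801.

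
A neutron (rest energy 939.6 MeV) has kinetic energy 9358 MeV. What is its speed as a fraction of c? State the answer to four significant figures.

K = (γ−1)mc², so γ = 1 + 9358/939.6 = 10.96.
Then v/c = √(1 − γ⁻²) = √(1 − 0.0083249) = √0.9916751 = 0.9958.

0.9958c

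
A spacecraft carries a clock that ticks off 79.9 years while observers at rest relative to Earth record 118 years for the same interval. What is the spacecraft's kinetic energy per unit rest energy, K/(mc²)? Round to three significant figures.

The time-dilation ratio gives γ = 118/79.9 = 1.47685.
K/(mc²) = γ − 1 = 1.47685 − 1 = 0.477.

0.477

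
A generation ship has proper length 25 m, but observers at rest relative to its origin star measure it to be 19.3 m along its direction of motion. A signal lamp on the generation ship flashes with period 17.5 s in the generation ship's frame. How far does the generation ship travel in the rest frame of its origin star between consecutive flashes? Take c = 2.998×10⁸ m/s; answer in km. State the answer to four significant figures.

From L = L₀/γ: γ = 25/19.3 = 1.29534.
β = √(1 − 1/γ²) = 0.63562. Lab-frame period = γτ = 1.29534×17.5 s = 22.668 s. Distance = βc × γτ = 0.63562 × 2.998×10⁸ m/s × 22.668 s = 4.3196×10^9 m = 4.320×10^6 km.

4.320×10^6 km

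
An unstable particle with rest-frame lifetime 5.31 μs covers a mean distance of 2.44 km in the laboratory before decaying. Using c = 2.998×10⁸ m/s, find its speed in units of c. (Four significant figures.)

0.8375c

Lab distance = (lab lifetime)·v = γτ·βc, so βγ = d/(cτ) = 2440/(2.998×10⁸ × 5.310×10^-6) = 1.5327.
With βγ = 1.5327: γ² = 1 + (βγ)² = 3.34917, and β = (βγ)/γ = 1.5327/1.83007 = 0.8375.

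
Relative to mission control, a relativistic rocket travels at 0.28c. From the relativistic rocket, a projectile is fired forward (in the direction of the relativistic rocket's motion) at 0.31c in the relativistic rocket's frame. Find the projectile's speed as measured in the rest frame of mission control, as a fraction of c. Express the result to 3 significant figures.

0.543c

Relativistic velocity addition: u = (u' + v)/(1 + u'v/c²), with u' = 0.31c and v = 0.28c.
Numerator: 0.31 + 0.28 = 0.59. Denominator: 1 + (0.31)(0.28) = 1.0868.
u = 0.59/1.0868 = 0.54288, so the speed is 0.543c.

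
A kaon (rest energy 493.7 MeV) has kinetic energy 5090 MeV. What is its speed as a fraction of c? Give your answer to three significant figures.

0.996c

K = (γ−1)mc², so γ = 1 + 5090/493.7 = 11.31.
Then v/c = √(1 − γ⁻²) = √(1 − 0.00781762) = √0.99218238 = 0.996.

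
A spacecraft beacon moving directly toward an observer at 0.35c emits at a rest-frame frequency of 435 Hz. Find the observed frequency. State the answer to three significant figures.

Relativistic Doppler (source moving toward): f_obs = f_src · √((1+β)/(1−β)).
With β = 0.35: factor = √(1.35/0.65) = 1.4412.
f_obs = 435 × 1.4412 = 627 Hz.

627 Hz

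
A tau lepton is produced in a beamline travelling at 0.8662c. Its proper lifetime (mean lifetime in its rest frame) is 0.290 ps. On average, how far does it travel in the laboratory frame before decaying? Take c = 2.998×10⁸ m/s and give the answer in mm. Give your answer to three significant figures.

0.151 mm

γ = 1/√(1 − β²) = 1/√(1 − 0.75030244) = 1/√0.24969756 = 1/0.499697 = 2.0012.
Lab-frame lifetime: Δt = γτ = 2.0012 × 0.290 ps = 0.58035 ps.
Distance: d = vΔt = 0.8662 × 2.998×10⁸ m/s × 5.8035×10^-13 s = 1.51×10^-4 m = 0.151 mm.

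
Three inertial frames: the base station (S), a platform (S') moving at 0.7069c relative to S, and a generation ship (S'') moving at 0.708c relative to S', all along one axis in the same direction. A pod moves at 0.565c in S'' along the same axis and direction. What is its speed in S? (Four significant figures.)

0.9838c

Compose velocities in two stages. Stage 1 (into S'): u₁ = (0.565+0.708)/(1+0.565×0.708) = 0.90927.
Stage 2 (into S): u = (0.90927+0.7069)/(1+0.90927×0.7069) = 0.98381, so the speed is 0.9838c.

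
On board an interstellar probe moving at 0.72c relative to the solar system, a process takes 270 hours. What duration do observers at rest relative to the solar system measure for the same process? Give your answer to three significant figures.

With β = 0.72, γ = 1/√(1 − 0.72²) = 1/√0.4816 = 1.441.
The onboard clock measures proper time, so the interval in the rest frame of the solar system is dilated: Δt = γ·Δτ = 1.441 × 270 hours = 389 hours.

389 hours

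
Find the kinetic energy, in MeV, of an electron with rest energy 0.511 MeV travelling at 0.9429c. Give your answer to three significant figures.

1.02 MeV

With β = 0.9429, γ = 1/√(1 − 0.9429²) = 1/√0.11093959 = 3.0023.
Kinetic energy: K = (γ − 1)mc² = (3.0023 − 1) × 0.511 MeV = 2.0023 × 0.511 = 1.02 MeV.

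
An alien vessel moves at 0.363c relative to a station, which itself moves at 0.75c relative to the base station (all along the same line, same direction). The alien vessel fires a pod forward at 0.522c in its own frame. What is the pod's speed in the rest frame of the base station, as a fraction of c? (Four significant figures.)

Compose velocities in two stages. Stage 1 (into S'): u₁ = (0.522+0.363)/(1+0.522×0.363) = 0.74402.
Stage 2 (into S): u = (0.74402+0.75)/(1+0.74402×0.75) = 0.95893, so the speed is 0.9589c.

0.9589c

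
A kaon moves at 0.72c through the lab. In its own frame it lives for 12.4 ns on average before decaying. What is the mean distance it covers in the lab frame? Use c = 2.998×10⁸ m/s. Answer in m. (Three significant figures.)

3.86 m

γ = 1/√(1 − β²) = 1/√(1 − 0.5184) = 1/√0.4816 = 1/0.693974 = 1.441.
Lab-frame lifetime: Δt = γτ = 1.441 × 12.4 ns = 17.868 ns.
Distance: d = vΔt = 0.72 × 2.998×10⁸ m/s × 1.7868×10^-8 s = 3.86 m.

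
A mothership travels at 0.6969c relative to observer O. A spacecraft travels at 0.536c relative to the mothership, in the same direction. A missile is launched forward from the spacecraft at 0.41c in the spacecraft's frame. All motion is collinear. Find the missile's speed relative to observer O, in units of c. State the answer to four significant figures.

First combine the missile and spacecraft (S''→S'): u₁ = (0.41 + 0.536)/(1 + 0.41×0.536) = 0.946/1.21976 = 0.77556.
Then combine with the mothership (S'→S): u = (0.77556 + 0.6969)/(1 + 0.77556×0.6969) = 1.47246/1.540487764 = 0.95584.

0.9558c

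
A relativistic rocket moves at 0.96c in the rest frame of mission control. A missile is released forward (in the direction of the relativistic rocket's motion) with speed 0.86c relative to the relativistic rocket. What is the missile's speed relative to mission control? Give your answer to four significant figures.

0.9969c

In units of c, u = (u' + v)/(1 + u'v) with u' = 0.86 and v = 0.96.
Numerator: 0.86 + 0.96 = 1.82. Denominator: 1 + (0.86)(0.96) = 1.8256.
u = 1.82/1.8256 = 0.99693, so the speed is 0.9969c.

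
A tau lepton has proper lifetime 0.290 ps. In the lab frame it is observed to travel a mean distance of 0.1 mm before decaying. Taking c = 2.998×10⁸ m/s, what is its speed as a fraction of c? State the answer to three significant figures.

0.755c

Let x = d/(cτ) = 1.000×10^-4 m / (2.998×10⁸ m/s × 2.900×10^-13 s) = 1.1502. Since d = βγcτ, x = βγ = β/√(1−β²).
Solving: β² = x²/(1+x²) = 1.32296/2.32296 = 0.569515, so β = 0.755.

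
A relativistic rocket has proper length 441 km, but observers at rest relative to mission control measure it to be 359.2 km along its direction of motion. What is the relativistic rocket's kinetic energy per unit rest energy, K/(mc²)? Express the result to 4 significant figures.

γ = L₀/L = 441/359.2 = 1.22773.
K/(mc²) = γ − 1 = 1.22773 − 1 = 0.2277.

0.2277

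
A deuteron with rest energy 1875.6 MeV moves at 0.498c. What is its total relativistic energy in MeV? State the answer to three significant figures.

2160 MeV

With β = 0.498, γ = 1/√(1 − 0.498²) = 1/√0.751996 = 1.1532.
Total energy: E = γmc² = 1.1532 × 1875.6 MeV = 2160 MeV.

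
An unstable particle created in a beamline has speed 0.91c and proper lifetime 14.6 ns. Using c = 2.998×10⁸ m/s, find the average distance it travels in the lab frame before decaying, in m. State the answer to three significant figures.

With β = 0.91, γ = 1/√(1 − 0.91²) = 1/√0.1719 = 2.4119.
Lab-frame lifetime: Δt = γτ = 2.4119 × 14.6 ns = 35.214 ns.
Distance: d = vΔt = 0.91 × 2.998×10⁸ m/s × 3.5214×10^-8 s = 9.61 m.

9.61 m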